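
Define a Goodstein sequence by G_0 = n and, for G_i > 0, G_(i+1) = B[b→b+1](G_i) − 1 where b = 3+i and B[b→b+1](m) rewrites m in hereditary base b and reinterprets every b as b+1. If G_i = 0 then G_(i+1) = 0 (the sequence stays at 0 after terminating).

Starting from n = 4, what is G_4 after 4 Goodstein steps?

[0] 4 ≡ 3 + 1 (base 3). Lift 4: 5. −1: 4.
[1] 4 ≡ 4 (base 4). Lift 5: 5. −1: 4.
[2] 4 ≡ 4 (base 5). Lift 6: 4. −1: 3.
[3] 3 ≡ 3 (base 6). Lift 7: 3. −1: 2.
[4] 2 ≡ 2 (base 7). Lift 8: 2. −1: 1.

2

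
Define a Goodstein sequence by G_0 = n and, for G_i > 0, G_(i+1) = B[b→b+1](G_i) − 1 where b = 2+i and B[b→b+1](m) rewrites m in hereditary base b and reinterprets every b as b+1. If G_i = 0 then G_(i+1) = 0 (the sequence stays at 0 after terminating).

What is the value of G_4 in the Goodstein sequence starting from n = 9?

140743

[0] 9 ≡ 2^(2 + 1) + 1 (base 2). Lift 3: 82. −1: 81.
[1] 81 ≡ 3^(3 + 1) (base 3). Lift 4: 1024. −1: 1023.
[2] 1023 ≡ 3·4^4 + 3·4^3 + 3·4^2 + 3·4 + 3 (base 4). Lift 5: 9843. −1: 9842.
[3] 9842 ≡ 3·5^5 + 3·5^3 + 3·5^2 + 3·5 + 2 (base 5). Lift 6: 140744. −1: 140743.
[4] 140743 ≡ 3·6^6 + 3·6^3 + 3·6^2 + 3·6 + 1 (base 6). Lift 7: 2471827. −1: 2471826.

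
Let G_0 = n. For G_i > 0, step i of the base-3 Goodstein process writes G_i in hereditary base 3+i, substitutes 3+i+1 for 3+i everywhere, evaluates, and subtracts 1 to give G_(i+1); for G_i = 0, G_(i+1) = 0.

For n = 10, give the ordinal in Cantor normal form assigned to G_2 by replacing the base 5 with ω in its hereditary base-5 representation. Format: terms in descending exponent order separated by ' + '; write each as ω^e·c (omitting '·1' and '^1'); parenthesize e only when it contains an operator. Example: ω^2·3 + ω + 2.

ω·4 + 4

G_0=10  [base 3] 3^2 + 1  →[3↦4]→  4^2 + 1 = 17  −1 ⇒ G_1=16
G_1=16  [base 4] 4^2  →[4↦5]→  5^2 = 25  −1 ⇒ G_2=24
G_2=24  [base 5] 4·5 + 4  →[5↦6]→  4·6 + 4 = 28  −1 ⇒ G_3=27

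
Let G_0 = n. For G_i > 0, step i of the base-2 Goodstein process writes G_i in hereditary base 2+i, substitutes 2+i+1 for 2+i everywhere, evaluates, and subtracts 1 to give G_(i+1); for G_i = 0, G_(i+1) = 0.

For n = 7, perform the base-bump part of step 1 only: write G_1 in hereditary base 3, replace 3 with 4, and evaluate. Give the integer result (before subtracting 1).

i=0: 7 = 2^2 + 2 + 1 (b=2); 2→3: 3^3 + 3 + 1 = 31; 31−1 = 30
i=1: 30 = 3^3 + 3 (b=3); 3→4: 4^4 + 4 = 260; 260−1 = 259

260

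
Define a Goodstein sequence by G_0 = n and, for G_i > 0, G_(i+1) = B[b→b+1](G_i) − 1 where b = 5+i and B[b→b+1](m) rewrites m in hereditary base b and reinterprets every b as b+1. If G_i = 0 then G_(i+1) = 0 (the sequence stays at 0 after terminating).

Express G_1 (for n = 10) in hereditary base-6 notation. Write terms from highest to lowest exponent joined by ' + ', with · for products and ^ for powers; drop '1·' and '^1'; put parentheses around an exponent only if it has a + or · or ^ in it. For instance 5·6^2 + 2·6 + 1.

[0] 10 ≡ 2·5 (base 5). Lift 6: 12. −1: 11.
[1] 11 ≡ 6 + 5 (base 6). Lift 7: 12. −1: 11.

6 + 5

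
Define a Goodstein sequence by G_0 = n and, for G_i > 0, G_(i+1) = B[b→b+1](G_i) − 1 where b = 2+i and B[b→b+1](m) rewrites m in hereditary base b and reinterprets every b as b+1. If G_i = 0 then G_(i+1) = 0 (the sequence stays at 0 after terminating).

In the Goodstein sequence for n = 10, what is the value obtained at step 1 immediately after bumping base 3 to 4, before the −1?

base 2: 10 = 2^(2 + 1) + 2; at 3: 3^(3 + 1) + 3 = 84; next = 83
base 3: 83 = 3^(3 + 1) + 2; at 4: 4^(4 + 1) + 2 = 1026; next = 1025

1026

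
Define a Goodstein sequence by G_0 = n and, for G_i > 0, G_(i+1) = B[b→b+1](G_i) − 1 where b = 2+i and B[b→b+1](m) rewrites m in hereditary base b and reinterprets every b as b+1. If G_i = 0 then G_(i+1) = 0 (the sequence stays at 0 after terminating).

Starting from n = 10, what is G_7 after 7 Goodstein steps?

1937434592

G_0=10  [base 2] 2^(2 + 1) + 2  →[2↦3]→  3^(3 + 1) + 3 = 84  −1 ⇒ G_1=83
G_1=83  [base 3] 3^(3 + 1) + 2  →[3↦4]→  4^(4 + 1) + 2 = 1026  −1 ⇒ G_2=1025
G_2=1025  [base 4] 4^(4 + 1) + 1  →[4↦5]→  5^(5 + 1) + 1 = 15626  −1 ⇒ G_3=15625
G_3=15625  [base 5] 5^(5 + 1)  →[5↦6]→  6^(6 + 1) = 279936  −1 ⇒ G_4=279935
G_4=279935  [base 6] 5·6^6 + 5·6^5 + 5·6^4 + 5·6^3 + 5·6^2 + 5·6 + 5  →[6↦7]→  5·7^7 + 5·7^5 + 5·7^4 + 5·7^3 + 5·7^2 + 5·7 + 5 = 4215755  −1 ⇒ G_5=4215754
G_5=4215754  [base 7] 5·7^7 + 5·7^5 + 5·7^4 + 5·7^3 + 5·7^2 + 5·7 + 4  →[7↦8]→  5·8^8 + 5·8^5 + 5·8^4 + 5·8^3 + 5·8^2 + 5·8 + 4 = 84073324  −1 ⇒ G_6=84073323
G_6=84073323  [base 8] 5·8^8 + 5·8^5 + 5·8^4 + 5·8^3 + 5·8^2 + 5·8 + 3  →[8↦9]→  5·9^9 + 5·9^5 + 5·9^4 + 5·9^3 + 5·9^2 + 5·9 + 3 = 1937434593  −1 ⇒ G_7=1937434592
G_7=1937434592  [base 9] 5·9^9 + 5·9^5 + 5·9^4 + 5·9^3 + 5·9^2 + 5·9 + 2  →[9↦10]→  5·10^10 + 5·10^5 + 5·10^4 + 5·10^3 + 5·10^2 + 5·10 + 2 = 50000555552  −1 ⇒ G_8=50000555551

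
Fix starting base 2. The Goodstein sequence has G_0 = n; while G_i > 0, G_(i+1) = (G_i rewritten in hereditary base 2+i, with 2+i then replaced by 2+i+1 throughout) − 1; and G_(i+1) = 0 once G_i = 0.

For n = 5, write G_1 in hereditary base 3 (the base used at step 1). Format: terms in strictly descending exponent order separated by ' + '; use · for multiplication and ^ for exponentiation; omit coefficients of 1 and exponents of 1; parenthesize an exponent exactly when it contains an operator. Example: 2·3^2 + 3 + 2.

base 2: 5 = 2^2 + 1; at 3: 3^3 + 1 = 28; next = 27
base 3: 27 = 3^3; at 4: 4^4 = 256; next = 255

3^3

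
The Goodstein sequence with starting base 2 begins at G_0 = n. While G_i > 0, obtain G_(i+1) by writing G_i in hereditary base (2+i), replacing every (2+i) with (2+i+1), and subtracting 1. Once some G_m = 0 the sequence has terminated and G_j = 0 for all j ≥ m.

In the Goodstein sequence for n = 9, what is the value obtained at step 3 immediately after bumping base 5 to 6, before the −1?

140744

base 2: 9 = 2^(2 + 1) + 1; at 3: 3^(3 + 1) + 1 = 82; next = 81
base 3: 81 = 3^(3 + 1); at 4: 4^(4 + 1) = 1024; next = 1023
base 4: 1023 = 3·4^4 + 3·4^3 + 3·4^2 + 3·4 + 3; at 5: 3·5^5 + 3·5^3 + 3·5^2 + 3·5 + 3 = 9843; next = 9842
base 5: 9842 = 3·5^5 + 3·5^3 + 3·5^2 + 3·5 + 2; at 6: 3·6^6 + 3·6^3 + 3·6^2 + 3·6 + 2 = 140744; next = 140743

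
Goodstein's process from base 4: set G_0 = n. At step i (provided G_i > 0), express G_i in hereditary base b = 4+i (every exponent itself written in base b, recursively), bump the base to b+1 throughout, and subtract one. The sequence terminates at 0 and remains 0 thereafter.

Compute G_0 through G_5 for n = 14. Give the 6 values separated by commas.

(0) 14|_4 = 3·4 + 2 ↦ 3·5 + 2|_5 = 17 ⇒ 16
(1) 16|_5 = 3·5 + 1 ↦ 3·6 + 1|_6 = 19 ⇒ 18
(2) 18|_6 = 3·6 ↦ 3·7|_7 = 21 ⇒ 20
(3) 20|_7 = 2·7 + 6 ↦ 2·8 + 6|_8 = 22 ⇒ 21
(4) 21|_8 = 2·8 + 5 ↦ 2·9 + 5|_9 = 23 ⇒ 22

14, 16, 18, 20, 21, 22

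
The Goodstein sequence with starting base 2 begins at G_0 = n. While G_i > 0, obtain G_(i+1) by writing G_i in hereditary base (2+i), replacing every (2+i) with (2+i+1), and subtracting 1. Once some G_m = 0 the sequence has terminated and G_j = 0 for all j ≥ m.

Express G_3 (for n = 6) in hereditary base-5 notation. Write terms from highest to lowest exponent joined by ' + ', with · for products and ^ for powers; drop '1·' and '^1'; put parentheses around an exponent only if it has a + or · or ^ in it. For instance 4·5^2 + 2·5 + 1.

5^5

base 2: 6 = 2^2 + 2; at 3: 3^3 + 3 = 30; next = 29
base 3: 29 = 3^3 + 2; at 4: 4^4 + 2 = 258; next = 257
base 4: 257 = 4^4 + 1; at 5: 5^5 + 1 = 3126; next = 3125
base 5: 3125 = 5^5; at 6: 6^6 = 46656; next = 46655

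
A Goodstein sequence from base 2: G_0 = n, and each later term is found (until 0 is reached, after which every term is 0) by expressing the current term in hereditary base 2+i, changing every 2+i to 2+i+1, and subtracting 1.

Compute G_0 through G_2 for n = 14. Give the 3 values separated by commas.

14, 110, 1281

G_0 = 14. HB_2(14) = 2^(2 + 1) + 2^2 + 2. Bump = 111. G_1 = 110.
G_1 = 110. HB_3(110) = 3^(3 + 1) + 3^3 + 2. Bump = 1282. G_2 = 1281.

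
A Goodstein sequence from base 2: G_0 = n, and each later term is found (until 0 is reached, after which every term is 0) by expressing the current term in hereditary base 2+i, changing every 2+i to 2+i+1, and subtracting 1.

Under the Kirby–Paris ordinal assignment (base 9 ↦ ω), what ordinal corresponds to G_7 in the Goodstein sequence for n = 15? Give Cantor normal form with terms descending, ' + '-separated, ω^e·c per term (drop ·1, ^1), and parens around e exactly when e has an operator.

[0] 15 ≡ 2^(2 + 1) + 2^2 + 2 + 1 (base 2). Lift 3: 112. −1: 111.
[1] 111 ≡ 3^(3 + 1) + 3^3 + 3 (base 3). Lift 4: 1284. −1: 1283.
[2] 1283 ≡ 4^(4 + 1) + 4^4 + 3 (base 4). Lift 5: 18753. −1: 18752.
[3] 18752 ≡ 5^(5 + 1) + 5^5 + 2 (base 5). Lift 6: 326594. −1: 326593.
[4] 326593 ≡ 6^(6 + 1) + 6^6 + 1 (base 6). Lift 7: 6588345. −1: 6588344.
[5] 6588344 ≡ 7^(7 + 1) + 7^7 (base 7). Lift 8: 150994944. −1: 150994943.
[6] 150994943 ≡ 8^(8 + 1) + 7·8^7 + 7·8^6 + 7·8^5 + 7·8^4 + 7·8^3 + 7·8^2 + 7·8 + 7 (base 8). Lift 9: 3524450281. −1: 3524450280.

ω^(ω + 1) + ω^7·7 + ω^6·7 + ω^5·7 + ω^4·7 + ω^3·7 + ω^2·7 + ω·7 + 6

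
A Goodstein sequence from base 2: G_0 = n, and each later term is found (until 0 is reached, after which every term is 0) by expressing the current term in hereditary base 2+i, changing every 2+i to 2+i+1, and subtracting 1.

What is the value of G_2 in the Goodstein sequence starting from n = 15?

1283

i=0: 15 = 2^(2 + 1) + 2^2 + 2 + 1 (b=2); 2→3: 3^(3 + 1) + 3^3 + 3 + 1 = 112; 112−1 = 111
i=1: 111 = 3^(3 + 1) + 3^3 + 3 (b=3); 3→4: 4^(4 + 1) + 4^4 + 4 = 1284; 1284−1 = 1283
i=2: 1283 = 4^(4 + 1) + 4^4 + 3 (b=4); 4→5: 5^(5 + 1) + 5^5 + 3 = 18753; 18753−1 = 18752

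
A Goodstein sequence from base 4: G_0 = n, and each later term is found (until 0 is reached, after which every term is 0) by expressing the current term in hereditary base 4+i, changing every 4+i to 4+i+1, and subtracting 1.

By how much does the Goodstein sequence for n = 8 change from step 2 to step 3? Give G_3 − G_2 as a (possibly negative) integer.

0

i=0: 8 = 2·4 (b=4); 4→5: 2·5 = 10; 10−1 = 9
i=1: 9 = 5 + 4 (b=5); 5→6: 6 + 4 = 10; 10−1 = 9
i=2: 9 = 6 + 3 (b=6); 6→7: 7 + 3 = 10; 10−1 = 9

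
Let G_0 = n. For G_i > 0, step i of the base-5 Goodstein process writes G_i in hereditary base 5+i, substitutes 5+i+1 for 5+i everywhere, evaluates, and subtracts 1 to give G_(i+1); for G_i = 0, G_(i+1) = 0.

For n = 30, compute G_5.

step 0: 30 = 5^2 + 5; sub 6 for 5: 6^2 + 6; = 42; G_1 = 42−1 = 41
step 1: 41 = 6^2 + 5; sub 7 for 6: 7^2 + 5; = 54; G_2 = 54−1 = 53
step 2: 53 = 7^2 + 4; sub 8 for 7: 8^2 + 4; = 68; G_3 = 68−1 = 67
step 3: 67 = 8^2 + 3; sub 9 for 8: 9^2 + 3; = 84; G_4 = 84−1 = 83
step 4: 83 = 9^2 + 2; sub 10 for 9: 10^2 + 2; = 102; G_5 = 102−1 = 101
step 5: 101 = 10^2 + 1; sub 11 for 10: 11^2 + 1; = 122; G_6 = 122−1 = 121

101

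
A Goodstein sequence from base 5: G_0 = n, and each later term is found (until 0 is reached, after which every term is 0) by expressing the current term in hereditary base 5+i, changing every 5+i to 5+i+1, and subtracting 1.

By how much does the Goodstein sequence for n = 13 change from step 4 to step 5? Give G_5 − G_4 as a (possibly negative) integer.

0

G_0=13  [base 5] 2·5 + 3  →[5↦6]→  2·6 + 3 = 15  −1 ⇒ G_1=14
G_1=14  [base 6] 2·6 + 2  →[6↦7]→  2·7 + 2 = 16  −1 ⇒ G_2=15
G_2=15  [base 7] 2·7 + 1  →[7↦8]→  2·8 + 1 = 17  −1 ⇒ G_3=16
G_3=16  [base 8] 2·8  →[8↦9]→  2·9 = 18  −1 ⇒ G_4=17
G_4=17  [base 9] 9 + 8  →[9↦10]→  10 + 8 = 18  −1 ⇒ G_5=17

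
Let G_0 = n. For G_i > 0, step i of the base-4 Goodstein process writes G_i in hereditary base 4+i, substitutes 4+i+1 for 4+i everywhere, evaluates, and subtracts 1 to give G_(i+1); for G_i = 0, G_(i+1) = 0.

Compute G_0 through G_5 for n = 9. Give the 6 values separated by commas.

step 0: 9 = 2·4 + 1; sub 5 for 4: 2·5 + 1; = 11; G_1 = 11−1 = 10
step 1: 10 = 2·5; sub 6 for 5: 2·6; = 12; G_2 = 12−1 = 11
step 2: 11 = 6 + 5; sub 7 for 6: 7 + 5; = 12; G_3 = 12−1 = 11
step 3: 11 = 7 + 4; sub 8 for 7: 8 + 4; = 12; G_4 = 12−1 = 11
step 4: 11 = 8 + 3; sub 9 for 8: 9 + 3; = 12; G_5 = 12−1 = 11

9, 10, 11, 11, 11, 11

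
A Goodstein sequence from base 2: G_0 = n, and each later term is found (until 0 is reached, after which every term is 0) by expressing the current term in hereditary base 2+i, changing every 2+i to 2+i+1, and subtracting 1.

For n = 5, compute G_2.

255

G_0=5  [base 2] 2^2 + 1  →[2↦3]→  3^3 + 1 = 28  −1 ⇒ G_1=27
G_1=27  [base 3] 3^3  →[3↦4]→  4^4 = 256  −1 ⇒ G_2=255
G_2=255  [base 4] 3·4^3 + 3·4^2 + 3·4 + 3  →[4↦5]→  3·5^3 + 3·5^2 + 3·5 + 3 = 468  −1 ⇒ G_3=467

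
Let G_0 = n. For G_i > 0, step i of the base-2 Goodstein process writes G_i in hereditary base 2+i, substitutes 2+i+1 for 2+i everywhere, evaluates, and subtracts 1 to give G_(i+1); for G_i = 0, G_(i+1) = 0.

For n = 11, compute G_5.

5764801

step 0: 11 = 2^(2 + 1) + 2 + 1; sub 3 for 2: 3^(3 + 1) + 3 + 1; = 85; G_1 = 85−1 = 84
step 1: 84 = 3^(3 + 1) + 3; sub 4 for 3: 4^(4 + 1) + 4; = 1028; G_2 = 1028−1 = 1027
step 2: 1027 = 4^(4 + 1) + 3; sub 5 for 4: 5^(5 + 1) + 3; = 15628; G_3 = 15628−1 = 15627
step 3: 15627 = 5^(5 + 1) + 2; sub 6 for 5: 6^(6 + 1) + 2; = 279938; G_4 = 279938−1 = 279937
step 4: 279937 = 6^(6 + 1) + 1; sub 7 for 6: 7^(7 + 1) + 1; = 5764802; G_5 = 5764802−1 = 5764801
step 5: 5764801 = 7^(7 + 1); sub 8 for 7: 8^(8 + 1); = 134217728; G_6 = 134217728−1 = 134217727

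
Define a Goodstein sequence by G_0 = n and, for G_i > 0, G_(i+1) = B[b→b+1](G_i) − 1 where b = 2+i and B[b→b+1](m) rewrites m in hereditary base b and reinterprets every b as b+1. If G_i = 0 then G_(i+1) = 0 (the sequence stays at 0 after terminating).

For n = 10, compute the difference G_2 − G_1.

10 —HB2→ 2^(2 + 1) + 2 —bump→ 3^(3 + 1) + 3 = 84 —(−1)→ 83
83 —HB3→ 3^(3 + 1) + 2 —bump→ 4^(4 + 1) + 2 = 1026 —(−1)→ 1025

942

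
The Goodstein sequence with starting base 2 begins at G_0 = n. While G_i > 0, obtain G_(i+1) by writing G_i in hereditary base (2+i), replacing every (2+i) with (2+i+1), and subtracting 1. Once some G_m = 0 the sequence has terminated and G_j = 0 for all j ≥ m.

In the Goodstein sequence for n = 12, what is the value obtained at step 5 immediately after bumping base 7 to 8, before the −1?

134217868

G_0=12  [base 2] 2^(2 + 1) + 2^2  →[2↦3]→  3^(3 + 1) + 3^3 = 108  −1 ⇒ G_1=107
G_1=107  [base 3] 3^(3 + 1) + 2·3^2 + 2·3 + 2  →[3↦4]→  4^(4 + 1) + 2·4^2 + 2·4 + 2 = 1066  −1 ⇒ G_2=1065
G_2=1065  [base 4] 4^(4 + 1) + 2·4^2 + 2·4 + 1  →[4↦5]→  5^(5 + 1) + 2·5^2 + 2·5 + 1 = 15686  −1 ⇒ G_3=15685
G_3=15685  [base 5] 5^(5 + 1) + 2·5^2 + 2·5  →[5↦6]→  6^(6 + 1) + 2·6^2 + 2·6 = 280020  −1 ⇒ G_4=280019
G_4=280019  [base 6] 6^(6 + 1) + 2·6^2 + 6 + 5  →[6↦7]→  7^(7 + 1) + 2·7^2 + 7 + 5 = 5764911  −1 ⇒ G_5=5764910
G_5=5764910  [base 7] 7^(7 + 1) + 2·7^2 + 7 + 4  →[7↦8]→  8^(8 + 1) + 2·8^2 + 8 + 4 = 134217868  −1 ⇒ G_6=134217867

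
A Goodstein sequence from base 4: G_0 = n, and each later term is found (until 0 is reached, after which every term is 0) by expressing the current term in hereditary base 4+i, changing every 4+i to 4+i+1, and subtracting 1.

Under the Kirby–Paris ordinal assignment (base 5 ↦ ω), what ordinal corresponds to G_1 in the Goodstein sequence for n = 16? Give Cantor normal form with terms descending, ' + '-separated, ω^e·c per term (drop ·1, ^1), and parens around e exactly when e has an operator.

ω·4 + 4

G_0 = 16. HB_4(16) = 4^2. Bump = 25. G_1 = 24.
G_1 = 24. HB_5(24) = 4·5 + 4. Bump = 28. G_2 = 27.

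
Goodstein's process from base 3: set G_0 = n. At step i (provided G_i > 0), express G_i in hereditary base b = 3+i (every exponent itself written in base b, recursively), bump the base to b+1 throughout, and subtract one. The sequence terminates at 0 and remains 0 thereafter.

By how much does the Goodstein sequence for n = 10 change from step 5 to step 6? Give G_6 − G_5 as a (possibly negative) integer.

10 —HB3→ 3^2 + 1 —bump→ 4^2 + 1 = 17 —(−1)→ 16
16 —HB4→ 4^2 —bump→ 5^2 = 25 —(−1)→ 24
24 —HB5→ 4·5 + 4 —bump→ 4·6 + 4 = 28 —(−1)→ 27
27 —HB6→ 4·6 + 3 —bump→ 4·7 + 3 = 31 —(−1)→ 30
30 —HB7→ 4·7 + 2 —bump→ 4·8 + 2 = 34 —(−1)→ 33
33 —HB8→ 4·8 + 1 —bump→ 4·9 + 1 = 37 —(−1)→ 36

3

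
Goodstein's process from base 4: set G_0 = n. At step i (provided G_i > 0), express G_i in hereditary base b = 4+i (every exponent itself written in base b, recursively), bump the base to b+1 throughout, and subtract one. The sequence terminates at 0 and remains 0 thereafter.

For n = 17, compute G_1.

step 0: 17 = 4^2 + 1; sub 5 for 4: 5^2 + 1; = 26; G_1 = 26−1 = 25
step 1: 25 = 5^2; sub 6 for 5: 6^2; = 36; G_2 = 36−1 = 35

25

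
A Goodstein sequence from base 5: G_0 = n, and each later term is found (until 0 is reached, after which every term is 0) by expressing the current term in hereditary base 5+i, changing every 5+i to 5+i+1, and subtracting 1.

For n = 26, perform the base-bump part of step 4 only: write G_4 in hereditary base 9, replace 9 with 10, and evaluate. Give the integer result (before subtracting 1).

base 5: 26 = 5^2 + 1; at 6: 6^2 + 1 = 37; next = 36
base 6: 36 = 6^2; at 7: 7^2 = 49; next = 48
base 7: 48 = 6·7 + 6; at 8: 6·8 + 6 = 54; next = 53
base 8: 53 = 6·8 + 5; at 9: 6·9 + 5 = 59; next = 58

64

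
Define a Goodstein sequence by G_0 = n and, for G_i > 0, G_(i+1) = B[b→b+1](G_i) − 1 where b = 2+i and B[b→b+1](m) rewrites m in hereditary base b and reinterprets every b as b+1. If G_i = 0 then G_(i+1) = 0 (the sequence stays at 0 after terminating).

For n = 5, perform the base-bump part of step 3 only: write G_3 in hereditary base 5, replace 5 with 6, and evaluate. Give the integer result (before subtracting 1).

776

G_0 = 5. HB_2(5) = 2^2 + 1. Bump = 28. G_1 = 27.
G_1 = 27. HB_3(27) = 3^3. Bump = 256. G_2 = 255.
G_2 = 255. HB_4(255) = 3·4^3 + 3·4^2 + 3·4 + 3. Bump = 468. G_3 = 467.
G_3 = 467. HB_5(467) = 3·5^3 + 3·5^2 + 3·5 + 2. Bump = 776. G_4 = 775.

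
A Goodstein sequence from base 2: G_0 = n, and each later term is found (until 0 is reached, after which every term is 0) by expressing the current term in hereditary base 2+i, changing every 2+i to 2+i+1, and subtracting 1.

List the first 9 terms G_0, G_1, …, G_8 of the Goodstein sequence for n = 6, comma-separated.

6, 29, 257, 3125, 46655, 98039, 187243, 332147, 555551

base 2: 6 = 2^2 + 2; at 3: 3^3 + 3 = 30; next = 29
base 3: 29 = 3^3 + 2; at 4: 4^4 + 2 = 258; next = 257
base 4: 257 = 4^4 + 1; at 5: 5^5 + 1 = 3126; next = 3125
base 5: 3125 = 5^5; at 6: 6^6 = 46656; next = 46655
base 6: 46655 = 5·6^5 + 5·6^4 + 5·6^3 + 5·6^2 + 5·6 + 5; at 7: 5·7^5 + 5·7^4 + 5·7^3 + 5·7^2 + 5·7 + 5 = 98040; next = 98039
base 7: 98039 = 5·7^5 + 5·7^4 + 5·7^3 + 5·7^2 + 5·7 + 4; at 8: 5·8^5 + 5·8^4 + 5·8^3 + 5·8^2 + 5·8 + 4 = 187244; next = 187243
base 8: 187243 = 5·8^5 + 5·8^4 + 5·8^3 + 5·8^2 + 5·8 + 3; at 9: 5·9^5 + 5·9^4 + 5·9^3 + 5·9^2 + 5·9 + 3 = 332148; next = 332147
base 9: 332147 = 5·9^5 + 5·9^4 + 5·9^3 + 5·9^2 + 5·9 + 2; at 10: 5·10^5 + 5·10^4 + 5·10^3 + 5·10^2 + 5·10 + 2 = 555552; next = 555551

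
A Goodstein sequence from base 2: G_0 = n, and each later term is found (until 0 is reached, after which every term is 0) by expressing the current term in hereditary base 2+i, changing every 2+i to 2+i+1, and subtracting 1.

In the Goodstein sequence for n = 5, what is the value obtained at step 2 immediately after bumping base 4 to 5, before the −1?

i=0: 5 = 2^2 + 1 (b=2); 2→3: 3^3 + 1 = 28; 28−1 = 27
i=1: 27 = 3^3 (b=3); 3→4: 4^4 = 256; 256−1 = 255
i=2: 255 = 3·4^3 + 3·4^2 + 3·4 + 3 (b=4); 4→5: 3·5^3 + 3·5^2 + 3·5 + 3 = 468; 468−1 = 467

468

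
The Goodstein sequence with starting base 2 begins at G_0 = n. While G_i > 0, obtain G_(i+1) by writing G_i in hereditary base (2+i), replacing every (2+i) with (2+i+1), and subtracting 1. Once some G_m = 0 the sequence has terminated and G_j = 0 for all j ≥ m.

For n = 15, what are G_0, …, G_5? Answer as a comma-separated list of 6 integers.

15, 111, 1283, 18752, 326593, 6588344

(0) 15|_2 = 2^(2 + 1) + 2^2 + 2 + 1 ↦ 3^(3 + 1) + 3^3 + 3 + 1|_3 = 112 ⇒ 111
(1) 111|_3 = 3^(3 + 1) + 3^3 + 3 ↦ 4^(4 + 1) + 4^4 + 4|_4 = 1284 ⇒ 1283
(2) 1283|_4 = 4^(4 + 1) + 4^4 + 3 ↦ 5^(5 + 1) + 5^5 + 3|_5 = 18753 ⇒ 18752
(3) 18752|_5 = 5^(5 + 1) + 5^5 + 2 ↦ 6^(6 + 1) + 6^6 + 2|_6 = 326594 ⇒ 326593
(4) 326593|_6 = 6^(6 + 1) + 6^6 + 1 ↦ 7^(7 + 1) + 7^7 + 1|_7 = 6588345 ⇒ 6588344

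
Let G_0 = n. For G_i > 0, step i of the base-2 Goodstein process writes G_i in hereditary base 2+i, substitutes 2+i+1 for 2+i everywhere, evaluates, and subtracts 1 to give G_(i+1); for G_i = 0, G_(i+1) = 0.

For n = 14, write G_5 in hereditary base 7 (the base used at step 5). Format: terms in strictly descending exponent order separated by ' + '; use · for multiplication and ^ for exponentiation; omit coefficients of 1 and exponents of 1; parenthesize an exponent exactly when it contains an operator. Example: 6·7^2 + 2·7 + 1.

7^(7 + 1) + 5·7^5 + 5·7^4 + 5·7^3 + 5·7^2 + 5·7 + 4

G_0=14  [base 2] 2^(2 + 1) + 2^2 + 2  →[2↦3]→  3^(3 + 1) + 3^3 + 3 = 111  −1 ⇒ G_1=110
G_1=110  [base 3] 3^(3 + 1) + 3^3 + 2  →[3↦4]→  4^(4 + 1) + 4^4 + 2 = 1282  −1 ⇒ G_2=1281
G_2=1281  [base 4] 4^(4 + 1) + 4^4 + 1  →[4↦5]→  5^(5 + 1) + 5^5 + 1 = 18751  −1 ⇒ G_3=18750
G_3=18750  [base 5] 5^(5 + 1) + 5^5  →[5↦6]→  6^(6 + 1) + 6^6 = 326592  −1 ⇒ G_4=326591
G_4=326591  [base 6] 6^(6 + 1) + 5·6^5 + 5·6^4 + 5·6^3 + 5·6^2 + 5·6 + 5  →[6↦7]→  7^(7 + 1) + 5·7^5 + 5·7^4 + 5·7^3 + 5·7^2 + 5·7 + 5 = 5862841  −1 ⇒ G_5=5862840
G_5=5862840  [base 7] 7^(7 + 1) + 5·7^5 + 5·7^4 + 5·7^3 + 5·7^2 + 5·7 + 4  →[7↦8]→  8^(8 + 1) + 5·8^5 + 5·8^4 + 5·8^3 + 5·8^2 + 5·8 + 4 = 134404972  −1 ⇒ G_6=134404971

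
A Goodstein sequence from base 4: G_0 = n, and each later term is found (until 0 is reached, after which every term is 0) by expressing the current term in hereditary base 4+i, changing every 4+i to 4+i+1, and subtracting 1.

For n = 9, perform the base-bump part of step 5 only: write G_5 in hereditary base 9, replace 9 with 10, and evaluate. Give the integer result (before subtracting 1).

12

9 —HB4→ 2·4 + 1 —bump→ 2·5 + 1 = 11 —(−1)→ 10
10 —HB5→ 2·5 —bump→ 2·6 = 12 —(−1)→ 11
11 —HB6→ 6 + 5 —bump→ 7 + 5 = 12 —(−1)→ 11
11 —HB7→ 7 + 4 —bump→ 8 + 4 = 12 —(−1)→ 11
11 —HB8→ 8 + 3 —bump→ 9 + 3 = 12 —(−1)→ 11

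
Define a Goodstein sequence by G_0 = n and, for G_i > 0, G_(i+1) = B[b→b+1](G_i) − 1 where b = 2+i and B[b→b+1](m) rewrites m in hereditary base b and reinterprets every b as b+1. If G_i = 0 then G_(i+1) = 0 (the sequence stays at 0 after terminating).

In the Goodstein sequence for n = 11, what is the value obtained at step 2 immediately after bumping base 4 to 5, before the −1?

i=0: 11 = 2^(2 + 1) + 2 + 1 (b=2); 2→3: 3^(3 + 1) + 3 + 1 = 85; 85−1 = 84
i=1: 84 = 3^(3 + 1) + 3 (b=3); 3→4: 4^(4 + 1) + 4 = 1028; 1028−1 = 1027
i=2: 1027 = 4^(4 + 1) + 3 (b=4); 4→5: 5^(5 + 1) + 3 = 15628; 15628−1 = 15627

15628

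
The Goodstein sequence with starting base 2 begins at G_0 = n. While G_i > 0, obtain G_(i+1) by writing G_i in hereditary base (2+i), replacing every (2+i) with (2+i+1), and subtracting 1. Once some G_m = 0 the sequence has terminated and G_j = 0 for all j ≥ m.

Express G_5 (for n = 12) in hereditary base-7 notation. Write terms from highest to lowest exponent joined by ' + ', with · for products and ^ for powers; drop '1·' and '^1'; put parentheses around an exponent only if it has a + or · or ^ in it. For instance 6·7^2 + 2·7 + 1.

(0) 12|_2 = 2^(2 + 1) + 2^2 ↦ 3^(3 + 1) + 3^3|_3 = 108 ⇒ 107
(1) 107|_3 = 3^(3 + 1) + 2·3^2 + 2·3 + 2 ↦ 4^(4 + 1) + 2·4^2 + 2·4 + 2|_4 = 1066 ⇒ 1065
(2) 1065|_4 = 4^(4 + 1) + 2·4^2 + 2·4 + 1 ↦ 5^(5 + 1) + 2·5^2 + 2·5 + 1|_5 = 15686 ⇒ 15685
(3) 15685|_5 = 5^(5 + 1) + 2·5^2 + 2·5 ↦ 6^(6 + 1) + 2·6^2 + 2·6|_6 = 280020 ⇒ 280019
(4) 280019|_6 = 6^(6 + 1) + 2·6^2 + 6 + 5 ↦ 7^(7 + 1) + 2·7^2 + 7 + 5|_7 = 5764911 ⇒ 5764910
(5) 5764910|_7 = 7^(7 + 1) + 2·7^2 + 7 + 4 ↦ 8^(8 + 1) + 2·8^2 + 8 + 4|_8 = 134217868 ⇒ 134217867

7^(7 + 1) + 2·7^2 + 7 + 4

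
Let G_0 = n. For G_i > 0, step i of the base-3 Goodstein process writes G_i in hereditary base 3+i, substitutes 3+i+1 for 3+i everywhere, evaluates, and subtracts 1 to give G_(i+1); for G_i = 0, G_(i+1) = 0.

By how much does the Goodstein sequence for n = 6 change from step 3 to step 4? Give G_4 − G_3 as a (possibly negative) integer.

0

i=0: 6 = 2·3 (b=3); 3→4: 2·4 = 8; 8−1 = 7
i=1: 7 = 4 + 3 (b=4); 4→5: 5 + 3 = 8; 8−1 = 7
i=2: 7 = 5 + 2 (b=5); 5→6: 6 + 2 = 8; 8−1 = 7
i=3: 7 = 6 + 1 (b=6); 6→7: 7 + 1 = 8; 8−1 = 7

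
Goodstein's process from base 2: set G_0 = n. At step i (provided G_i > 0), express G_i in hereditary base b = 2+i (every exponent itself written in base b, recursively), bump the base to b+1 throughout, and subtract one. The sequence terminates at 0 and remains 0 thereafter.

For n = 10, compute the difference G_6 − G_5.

step 0: 10 = 2^(2 + 1) + 2; sub 3 for 2: 3^(3 + 1) + 3; = 84; G_1 = 84−1 = 83
step 1: 83 = 3^(3 + 1) + 2; sub 4 for 3: 4^(4 + 1) + 2; = 1026; G_2 = 1026−1 = 1025
step 2: 1025 = 4^(4 + 1) + 1; sub 5 for 4: 5^(5 + 1) + 1; = 15626; G_3 = 15626−1 = 15625
step 3: 15625 = 5^(5 + 1); sub 6 for 5: 6^(6 + 1); = 279936; G_4 = 279936−1 = 279935
step 4: 279935 = 5·6^6 + 5·6^5 + 5·6^4 + 5·6^3 + 5·6^2 + 5·6 + 5; sub 7 for 6: 5·7^7 + 5·7^5 + 5·7^4 + 5·7^3 + 5·7^2 + 5·7 + 5; = 4215755; G_5 = 4215755−1 = 4215754
step 5: 4215754 = 5·7^7 + 5·7^5 + 5·7^4 + 5·7^3 + 5·7^2 + 5·7 + 4; sub 8 for 7: 5·8^8 + 5·8^5 + 5·8^4 + 5·8^3 + 5·8^2 + 5·8 + 4; = 84073324; G_6 = 84073324−1 = 84073323

79857569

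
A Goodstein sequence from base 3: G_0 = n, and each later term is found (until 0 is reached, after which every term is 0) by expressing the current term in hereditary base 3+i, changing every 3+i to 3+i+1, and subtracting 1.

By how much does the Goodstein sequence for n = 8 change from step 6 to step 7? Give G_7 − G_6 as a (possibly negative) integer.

0

[0] 8 ≡ 2·3 + 2 (base 3). Lift 4: 10. −1: 9.
[1] 9 ≡ 2·4 + 1 (base 4). Lift 5: 11. −1: 10.
[2] 10 ≡ 2·5 (base 5). Lift 6: 12. −1: 11.
[3] 11 ≡ 6 + 5 (base 6). Lift 7: 12. −1: 11.
[4] 11 ≡ 7 + 4 (base 7). Lift 8: 12. −1: 11.
[5] 11 ≡ 8 + 3 (base 8). Lift 9: 12. −1: 11.
[6] 11 ≡ 9 + 2 (base 9). Lift 10: 12. −1: 11.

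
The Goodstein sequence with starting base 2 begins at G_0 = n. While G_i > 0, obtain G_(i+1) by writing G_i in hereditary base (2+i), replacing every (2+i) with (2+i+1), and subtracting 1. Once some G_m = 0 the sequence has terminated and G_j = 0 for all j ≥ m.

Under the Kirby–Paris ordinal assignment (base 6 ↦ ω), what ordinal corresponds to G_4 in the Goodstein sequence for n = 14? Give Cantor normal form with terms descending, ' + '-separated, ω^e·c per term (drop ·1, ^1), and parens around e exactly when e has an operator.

i=0: 14 = 2^(2 + 1) + 2^2 + 2 (b=2); 2→3: 3^(3 + 1) + 3^3 + 3 = 111; 111−1 = 110
i=1: 110 = 3^(3 + 1) + 3^3 + 2 (b=3); 3→4: 4^(4 + 1) + 4^4 + 2 = 1282; 1282−1 = 1281
i=2: 1281 = 4^(4 + 1) + 4^4 + 1 (b=4); 4→5: 5^(5 + 1) + 5^5 + 1 = 18751; 18751−1 = 18750
i=3: 18750 = 5^(5 + 1) + 5^5 (b=5); 5→6: 6^(6 + 1) + 6^6 = 326592; 326592−1 = 326591
i=4: 326591 = 6^(6 + 1) + 5·6^5 + 5·6^4 + 5·6^3 + 5·6^2 + 5·6 + 5 (b=6); 6→7: 7^(7 + 1) + 5·7^5 + 5·7^4 + 5·7^3 + 5·7^2 + 5·7 + 5 = 5862841; 5862841−1 = 5862840

ω^(ω + 1) + ω^5·5 + ω^4·5 + ω^3·5 + ω^2·5 + ω·5 + 5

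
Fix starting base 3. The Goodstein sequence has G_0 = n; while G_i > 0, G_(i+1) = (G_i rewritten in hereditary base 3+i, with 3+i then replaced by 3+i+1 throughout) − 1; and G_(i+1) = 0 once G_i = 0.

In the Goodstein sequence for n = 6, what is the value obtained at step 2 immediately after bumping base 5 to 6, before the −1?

8

[0] 6 ≡ 2·3 (base 3). Lift 4: 8. −1: 7.
[1] 7 ≡ 4 + 3 (base 4). Lift 5: 8. −1: 7.
[2] 7 ≡ 5 + 2 (base 5). Lift 6: 8. −1: 7.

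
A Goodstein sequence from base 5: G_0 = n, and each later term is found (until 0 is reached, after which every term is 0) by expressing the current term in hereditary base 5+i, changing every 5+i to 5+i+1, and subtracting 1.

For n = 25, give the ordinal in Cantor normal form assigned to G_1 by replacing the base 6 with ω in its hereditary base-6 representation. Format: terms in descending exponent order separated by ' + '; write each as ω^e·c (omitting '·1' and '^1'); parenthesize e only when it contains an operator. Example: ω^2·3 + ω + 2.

ω·5 + 5

G_0 = 25. HB_5(25) = 5^2. Bump = 36. G_1 = 35.
G_1 = 35. HB_6(35) = 5·6 + 5. Bump = 40. G_2 = 39.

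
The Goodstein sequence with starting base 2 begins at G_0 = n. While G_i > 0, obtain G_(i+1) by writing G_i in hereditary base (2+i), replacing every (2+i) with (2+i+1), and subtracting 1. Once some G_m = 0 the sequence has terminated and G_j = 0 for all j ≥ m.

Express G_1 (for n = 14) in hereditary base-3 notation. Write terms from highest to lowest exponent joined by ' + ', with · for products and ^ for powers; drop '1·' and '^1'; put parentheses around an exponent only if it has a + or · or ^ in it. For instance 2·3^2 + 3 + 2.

3^(3 + 1) + 3^3 + 2

14 —HB2→ 2^(2 + 1) + 2^2 + 2 —bump→ 3^(3 + 1) + 3^3 + 3 = 111 —(−1)→ 110
110 —HB3→ 3^(3 + 1) + 3^3 + 2 —bump→ 4^(4 + 1) + 4^4 + 2 = 1282 —(−1)→ 1281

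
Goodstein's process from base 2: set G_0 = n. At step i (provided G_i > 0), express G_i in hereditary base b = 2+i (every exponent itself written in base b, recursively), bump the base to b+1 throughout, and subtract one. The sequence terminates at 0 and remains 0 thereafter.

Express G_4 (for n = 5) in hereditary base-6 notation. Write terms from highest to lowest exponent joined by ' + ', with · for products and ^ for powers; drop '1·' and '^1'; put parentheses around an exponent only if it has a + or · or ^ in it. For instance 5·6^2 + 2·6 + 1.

base 2: 5 = 2^2 + 1; at 3: 3^3 + 1 = 28; next = 27
base 3: 27 = 3^3; at 4: 4^4 = 256; next = 255
base 4: 255 = 3·4^3 + 3·4^2 + 3·4 + 3; at 5: 3·5^3 + 3·5^2 + 3·5 + 3 = 468; next = 467
base 5: 467 = 3·5^3 + 3·5^2 + 3·5 + 2; at 6: 3·6^3 + 3·6^2 + 3·6 + 2 = 776; next = 775
base 6: 775 = 3·6^3 + 3·6^2 + 3·6 + 1; at 7: 3·7^3 + 3·7^2 + 3·7 + 1 = 1198; next = 1197

3·6^3 + 3·6^2 + 3·6 + 1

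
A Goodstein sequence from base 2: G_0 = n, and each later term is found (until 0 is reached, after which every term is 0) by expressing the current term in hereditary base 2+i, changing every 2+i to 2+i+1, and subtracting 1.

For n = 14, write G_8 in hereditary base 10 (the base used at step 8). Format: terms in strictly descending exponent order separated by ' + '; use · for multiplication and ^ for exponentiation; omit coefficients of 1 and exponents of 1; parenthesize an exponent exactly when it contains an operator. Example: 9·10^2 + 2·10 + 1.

10^(10 + 1) + 5·10^5 + 5·10^4 + 5·10^3 + 5·10^2 + 5·10 + 1

14 —HB2→ 2^(2 + 1) + 2^2 + 2 —bump→ 3^(3 + 1) + 3^3 + 3 = 111 —(−1)→ 110
110 —HB3→ 3^(3 + 1) + 3^3 + 2 —bump→ 4^(4 + 1) + 4^4 + 2 = 1282 —(−1)→ 1281
1281 —HB4→ 4^(4 + 1) + 4^4 + 1 —bump→ 5^(5 + 1) + 5^5 + 1 = 18751 —(−1)→ 18750
18750 —HB5→ 5^(5 + 1) + 5^5 —bump→ 6^(6 + 1) + 6^6 = 326592 —(−1)→ 326591
326591 —HB6→ 6^(6 + 1) + 5·6^5 + 5·6^4 + 5·6^3 + 5·6^2 + 5·6 + 5 —bump→ 7^(7 + 1) + 5·7^5 + 5·7^4 + 5·7^3 + 5·7^2 + 5·7 + 5 = 5862841 —(−1)→ 5862840
5862840 —HB7→ 7^(7 + 1) + 5·7^5 + 5·7^4 + 5·7^3 + 5·7^2 + 5·7 + 4 —bump→ 8^(8 + 1) + 5·8^5 + 5·8^4 + 5·8^3 + 5·8^2 + 5·8 + 4 = 134404972 —(−1)→ 134404971
134404971 —HB8→ 8^(8 + 1) + 5·8^5 + 5·8^4 + 5·8^3 + 5·8^2 + 5·8 + 3 —bump→ 9^(9 + 1) + 5·9^5 + 5·9^4 + 5·9^3 + 5·9^2 + 5·9 + 3 = 3487116549 —(−1)→ 3487116548
3487116548 —HB9→ 9^(9 + 1) + 5·9^5 + 5·9^4 + 5·9^3 + 5·9^2 + 5·9 + 2 —bump→ 10^(10 + 1) + 5·10^5 + 5·10^4 + 5·10^3 + 5·10^2 + 5·10 + 2 = 100000555552 —(−1)→ 100000555551
100000555551 —HB10→ 10^(10 + 1) + 5·10^5 + 5·10^4 + 5·10^3 + 5·10^2 + 5·10 + 1 —bump→ 11^(11 + 1) + 5·11^5 + 5·11^4 + 5·11^3 + 5·11^2 + 5·11 + 1 = 3138429262497 —(−1)→ 3138429262496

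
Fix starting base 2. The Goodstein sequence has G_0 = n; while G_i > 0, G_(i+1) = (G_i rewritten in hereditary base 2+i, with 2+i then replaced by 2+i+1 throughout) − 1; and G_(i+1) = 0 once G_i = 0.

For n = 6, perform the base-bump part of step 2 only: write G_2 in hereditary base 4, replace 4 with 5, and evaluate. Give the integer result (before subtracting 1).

G_0 = 6. HB_2(6) = 2^2 + 2. Bump = 30. G_1 = 29.
G_1 = 29. HB_3(29) = 3^3 + 2. Bump = 258. G_2 = 257.
G_2 = 257. HB_4(257) = 4^4 + 1. Bump = 3126. G_3 = 3125.

3126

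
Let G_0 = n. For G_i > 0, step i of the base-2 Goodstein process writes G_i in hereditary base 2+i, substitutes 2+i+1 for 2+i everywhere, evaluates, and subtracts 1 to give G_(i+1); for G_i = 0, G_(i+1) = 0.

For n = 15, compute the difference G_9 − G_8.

3038500650159

G_0=15  [base 2] 2^(2 + 1) + 2^2 + 2 + 1  →[2↦3]→  3^(3 + 1) + 3^3 + 3 + 1 = 112  −1 ⇒ G_1=111
G_1=111  [base 3] 3^(3 + 1) + 3^3 + 3  →[3↦4]→  4^(4 + 1) + 4^4 + 4 = 1284  −1 ⇒ G_2=1283
G_2=1283  [base 4] 4^(4 + 1) + 4^4 + 3  →[4↦5]→  5^(5 + 1) + 5^5 + 3 = 18753  −1 ⇒ G_3=18752
G_3=18752  [base 5] 5^(5 + 1) + 5^5 + 2  →[5↦6]→  6^(6 + 1) + 6^6 + 2 = 326594  −1 ⇒ G_4=326593
G_4=326593  [base 6] 6^(6 + 1) + 6^6 + 1  →[6↦7]→  7^(7 + 1) + 7^7 + 1 = 6588345  −1 ⇒ G_5=6588344
G_5=6588344  [base 7] 7^(7 + 1) + 7^7  →[7↦8]→  8^(8 + 1) + 8^8 = 150994944  −1 ⇒ G_6=150994943
G_6=150994943  [base 8] 8^(8 + 1) + 7·8^7 + 7·8^6 + 7·8^5 + 7·8^4 + 7·8^3 + 7·8^2 + 7·8 + 7  →[8↦9]→  9^(9 + 1) + 7·9^7 + 7·9^6 + 7·9^5 + 7·9^4 + 7·9^3 + 7·9^2 + 7·9 + 7 = 3524450281  −1 ⇒ G_7=3524450280
G_7=3524450280  [base 9] 9^(9 + 1) + 7·9^7 + 7·9^6 + 7·9^5 + 7·9^4 + 7·9^3 + 7·9^2 + 7·9 + 6  →[9↦10]→  10^(10 + 1) + 7·10^7 + 7·10^6 + 7·10^5 + 7·10^4 + 7·10^3 + 7·10^2 + 7·10 + 6 = 100077777776  −1 ⇒ G_8=100077777775
G_8=100077777775  [base 10] 10^(10 + 1) + 7·10^7 + 7·10^6 + 7·10^5 + 7·10^4 + 7·10^3 + 7·10^2 + 7·10 + 5  →[10↦11]→  11^(11 + 1) + 7·11^7 + 7·11^6 + 7·11^5 + 7·11^4 + 7·11^3 + 7·11^2 + 7·11 + 5 = 3138578427935  −1 ⇒ G_9=3138578427934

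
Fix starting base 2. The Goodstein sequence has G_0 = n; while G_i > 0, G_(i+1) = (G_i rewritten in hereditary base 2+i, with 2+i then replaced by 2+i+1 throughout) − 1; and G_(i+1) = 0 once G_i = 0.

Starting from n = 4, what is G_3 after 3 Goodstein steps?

60

step 0: 4 = 2^2; sub 3 for 2: 3^3; = 27; G_1 = 27−1 = 26
step 1: 26 = 2·3^2 + 2·3 + 2; sub 4 for 3: 2·4^2 + 2·4 + 2; = 42; G_2 = 42−1 = 41
step 2: 41 = 2·4^2 + 2·4 + 1; sub 5 for 4: 2·5^2 + 2·5 + 1; = 61; G_3 = 61−1 = 60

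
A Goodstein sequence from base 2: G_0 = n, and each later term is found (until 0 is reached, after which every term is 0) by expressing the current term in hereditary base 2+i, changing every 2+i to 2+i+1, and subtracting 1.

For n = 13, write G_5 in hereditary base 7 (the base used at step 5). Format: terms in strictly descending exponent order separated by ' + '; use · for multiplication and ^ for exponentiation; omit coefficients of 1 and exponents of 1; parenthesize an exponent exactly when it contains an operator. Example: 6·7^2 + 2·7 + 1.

i=0: 13 = 2^(2 + 1) + 2^2 + 1 (b=2); 2→3: 3^(3 + 1) + 3^3 + 1 = 109; 109−1 = 108
i=1: 108 = 3^(3 + 1) + 3^3 (b=3); 3→4: 4^(4 + 1) + 4^4 = 1280; 1280−1 = 1279
i=2: 1279 = 4^(4 + 1) + 3·4^3 + 3·4^2 + 3·4 + 3 (b=4); 4→5: 5^(5 + 1) + 3·5^3 + 3·5^2 + 3·5 + 3 = 16093; 16093−1 = 16092
i=3: 16092 = 5^(5 + 1) + 3·5^3 + 3·5^2 + 3·5 + 2 (b=5); 5→6: 6^(6 + 1) + 3·6^3 + 3·6^2 + 3·6 + 2 = 280712; 280712−1 = 280711
i=4: 280711 = 6^(6 + 1) + 3·6^3 + 3·6^2 + 3·6 + 1 (b=6); 6→7: 7^(7 + 1) + 3·7^3 + 3·7^2 + 3·7 + 1 = 5765999; 5765999−1 = 5765998

7^(7 + 1) + 3·7^3 + 3·7^2 + 3·7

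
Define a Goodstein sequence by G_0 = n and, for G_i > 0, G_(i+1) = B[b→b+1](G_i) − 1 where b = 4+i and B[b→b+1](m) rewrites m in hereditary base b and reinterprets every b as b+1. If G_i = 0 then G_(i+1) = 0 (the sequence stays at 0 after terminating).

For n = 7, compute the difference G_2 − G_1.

0

i=0: 7 = 4 + 3 (b=4); 4→5: 5 + 3 = 8; 8−1 = 7
i=1: 7 = 5 + 2 (b=5); 5→6: 6 + 2 = 8; 8−1 = 7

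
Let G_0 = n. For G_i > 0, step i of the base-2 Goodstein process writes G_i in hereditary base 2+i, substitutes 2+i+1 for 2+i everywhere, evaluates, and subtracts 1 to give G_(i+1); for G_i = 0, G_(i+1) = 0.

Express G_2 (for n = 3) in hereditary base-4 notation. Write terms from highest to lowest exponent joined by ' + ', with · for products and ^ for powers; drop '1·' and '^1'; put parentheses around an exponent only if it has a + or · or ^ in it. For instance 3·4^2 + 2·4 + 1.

i=0: 3 = 2 + 1 (b=2); 2→3: 3 + 1 = 4; 4−1 = 3
i=1: 3 = 3 (b=3); 3→4: 4 = 4; 4−1 = 3
i=2: 3 = 3 (b=4); 4→5: 3 = 3; 3−1 = 2

3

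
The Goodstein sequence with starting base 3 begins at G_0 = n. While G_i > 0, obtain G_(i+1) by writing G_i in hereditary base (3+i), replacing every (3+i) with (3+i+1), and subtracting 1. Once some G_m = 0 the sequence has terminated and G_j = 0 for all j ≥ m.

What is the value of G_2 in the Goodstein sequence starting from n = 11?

step 0: 11 = 3^2 + 2; sub 4 for 3: 4^2 + 2; = 18; G_1 = 18−1 = 17
step 1: 17 = 4^2 + 1; sub 5 for 4: 5^2 + 1; = 26; G_2 = 26−1 = 25
step 2: 25 = 5^2; sub 6 for 5: 6^2; = 36; G_3 = 36−1 = 35

25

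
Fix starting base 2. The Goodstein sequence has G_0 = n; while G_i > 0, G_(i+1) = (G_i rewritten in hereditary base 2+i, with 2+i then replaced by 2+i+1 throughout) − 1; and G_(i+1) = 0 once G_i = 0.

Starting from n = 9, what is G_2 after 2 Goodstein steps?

G_0=9  [base 2] 2^(2 + 1) + 1  →[2↦3]→  3^(3 + 1) + 1 = 82  −1 ⇒ G_1=81
G_1=81  [base 3] 3^(3 + 1)  →[3↦4]→  4^(4 + 1) = 1024  −1 ⇒ G_2=1023

1023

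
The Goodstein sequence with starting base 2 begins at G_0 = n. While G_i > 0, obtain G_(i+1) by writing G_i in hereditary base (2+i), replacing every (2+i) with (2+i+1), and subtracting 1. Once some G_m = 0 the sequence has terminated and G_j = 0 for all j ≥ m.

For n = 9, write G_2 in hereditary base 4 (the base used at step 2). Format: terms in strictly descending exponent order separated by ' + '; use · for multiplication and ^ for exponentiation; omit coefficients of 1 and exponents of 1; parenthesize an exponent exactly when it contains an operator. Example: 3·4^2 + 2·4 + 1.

[0] 9 ≡ 2^(2 + 1) + 1 (base 2). Lift 3: 82. −1: 81.
[1] 81 ≡ 3^(3 + 1) (base 3). Lift 4: 1024. −1: 1023.

3·4^4 + 3·4^3 + 3·4^2 + 3·4 + 3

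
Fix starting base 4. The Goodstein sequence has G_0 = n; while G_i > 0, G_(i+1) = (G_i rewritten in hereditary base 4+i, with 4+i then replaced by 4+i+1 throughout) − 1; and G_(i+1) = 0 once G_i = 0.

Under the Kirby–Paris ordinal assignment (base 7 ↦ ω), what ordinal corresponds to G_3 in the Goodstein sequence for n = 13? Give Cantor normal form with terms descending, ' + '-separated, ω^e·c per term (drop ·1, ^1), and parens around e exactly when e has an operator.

13 —HB4→ 3·4 + 1 —bump→ 3·5 + 1 = 16 —(−1)→ 15
15 —HB5→ 3·5 —bump→ 3·6 = 18 —(−1)→ 17
17 —HB6→ 2·6 + 5 —bump→ 2·7 + 5 = 19 —(−1)→ 18
18 —HB7→ 2·7 + 4 —bump→ 2·8 + 4 = 20 —(−1)→ 19

ω·2 + 4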